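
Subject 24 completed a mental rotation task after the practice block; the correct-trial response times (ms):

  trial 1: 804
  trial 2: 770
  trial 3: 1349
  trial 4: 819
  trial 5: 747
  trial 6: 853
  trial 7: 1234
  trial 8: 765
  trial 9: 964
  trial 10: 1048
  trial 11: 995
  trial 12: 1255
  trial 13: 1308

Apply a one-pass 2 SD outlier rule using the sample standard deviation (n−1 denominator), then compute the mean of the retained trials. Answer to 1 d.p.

993.2 ms

n = 13, ΣRT = 12911, M = 993.154
Σ(x−M)² = 604381.69; s = √(604381.69/12) = 224.422
Cutoffs: 993.154 ± 2·224.422 → [544.3, 1442.0]
No RTs fall outside the cutoffs; all 13 retained. Mean = 12911/13 = 993.154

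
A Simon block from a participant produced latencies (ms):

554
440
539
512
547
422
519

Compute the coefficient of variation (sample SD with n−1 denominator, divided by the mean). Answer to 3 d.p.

n = 7, Σ = 3533, M = 504.7143
Σ(x−M)² = 16679.429; s = √(16679.429/6) = 52.7248
CV = 52.7248 / 504.7143 = 0.10446

0.104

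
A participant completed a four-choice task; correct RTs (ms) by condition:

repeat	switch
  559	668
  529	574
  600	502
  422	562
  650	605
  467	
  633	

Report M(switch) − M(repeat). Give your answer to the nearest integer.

M(repeat) = 3860/7 = 551.429
M(switch) = 2911/5 = 582.200
Difference = 582.200 − 551.429 = 30.771 ms

31 ms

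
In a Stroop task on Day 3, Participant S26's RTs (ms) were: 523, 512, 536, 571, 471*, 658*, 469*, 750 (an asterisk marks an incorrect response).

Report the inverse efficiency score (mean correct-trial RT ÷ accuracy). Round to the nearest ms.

Correct trials (n=5): 523, 512, 536, 571, 750
Mean correct RT = 2892/5 = 578.4000 ms
Proportion correct = 5/8
IES = 578.4000 / (5/8) = 925.440 ms

925 ms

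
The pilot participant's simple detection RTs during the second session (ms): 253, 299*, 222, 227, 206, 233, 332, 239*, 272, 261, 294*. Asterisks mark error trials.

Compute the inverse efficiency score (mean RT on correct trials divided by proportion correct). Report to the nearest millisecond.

345 ms

Correct trials (n=8): 253, 222, 227, 206, 233, 332, 272, 261
Mean correct RT = 2006/8 = 250.7500 ms
Proportion correct = 8/11
IES = 250.7500 / (8/11) = 344.781 ms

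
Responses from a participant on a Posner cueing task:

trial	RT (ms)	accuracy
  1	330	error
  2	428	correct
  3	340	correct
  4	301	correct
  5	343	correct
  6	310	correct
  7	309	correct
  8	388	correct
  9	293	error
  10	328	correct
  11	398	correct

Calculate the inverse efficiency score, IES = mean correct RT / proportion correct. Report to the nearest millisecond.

427 ms

Correct trials (n=9): 428, 340, 301, 343, 310, 309, 388, 328, 398
Mean correct RT = 3145/9 = 349.4444 ms
Proportion correct = 9/11
IES = 349.4444 / (9/11) = 427.099 ms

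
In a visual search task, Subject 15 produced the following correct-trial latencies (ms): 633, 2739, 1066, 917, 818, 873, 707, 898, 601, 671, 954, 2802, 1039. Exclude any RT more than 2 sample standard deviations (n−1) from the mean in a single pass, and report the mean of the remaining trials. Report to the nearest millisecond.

834 ms

n = 13, ΣRT = 14718, M = 1132.154
Σ(x−M)² = 6606803.69; s = √(6606803.69/12) = 742.002
Cutoffs: 1132.154 ± 2·742.002 → [-351.9, 2616.2]
Outside: 2739, 2802 → excluded.
Retained (n=11): Σ = 9177, mean = 9177/11 = 834.273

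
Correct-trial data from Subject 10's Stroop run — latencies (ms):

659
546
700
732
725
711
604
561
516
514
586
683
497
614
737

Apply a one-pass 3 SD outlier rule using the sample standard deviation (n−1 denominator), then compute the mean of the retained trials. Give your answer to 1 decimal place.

625.7 ms

n = 15, ΣRT = 9385, M = 625.667
Σ(x−M)² = 104533.33; s = √(104533.33/14) = 86.410
Cutoffs: 625.667 ± 3·86.410 → [366.4, 884.9]
No RTs fall outside the cutoffs; all 15 retained. Mean = 9385/15 = 625.667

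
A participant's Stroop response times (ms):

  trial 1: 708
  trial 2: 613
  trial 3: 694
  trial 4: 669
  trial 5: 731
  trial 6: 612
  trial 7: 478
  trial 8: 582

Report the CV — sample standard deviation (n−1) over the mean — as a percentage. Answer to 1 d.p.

13.0%

n = 8, Σ = 5087, M = 635.8750
Σ(x−M)² = 47646.875; s = √(47646.875/7) = 82.5027
CV = 82.5027 / 635.8750 = 0.12975 = 12.975%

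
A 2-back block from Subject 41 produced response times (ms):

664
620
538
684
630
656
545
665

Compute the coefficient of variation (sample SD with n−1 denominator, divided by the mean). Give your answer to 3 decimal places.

n = 8, Σ = 5002, M = 625.2500
Σ(x−M)² = 21581.500; s = √(21581.500/7) = 55.5254
CV = 55.5254 / 625.2500 = 0.08881

0.089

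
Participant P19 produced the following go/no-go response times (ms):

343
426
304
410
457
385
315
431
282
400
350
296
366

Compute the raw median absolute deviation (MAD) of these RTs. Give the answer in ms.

51 ms

Sorted: 282, 296, 304, 315, 343, 350, 366, 385, 400, 410, 426, 431, 457 → median = 366
|x − 366|: 23, 60, 62, 44, 91, 19, 51, 65, 84, 34, 16, 70, 0
Sorted deviations: 0, 16, 19, 23, 34, 44, 51, 60, 62, 65, 70, 84, 91 → MAD = 51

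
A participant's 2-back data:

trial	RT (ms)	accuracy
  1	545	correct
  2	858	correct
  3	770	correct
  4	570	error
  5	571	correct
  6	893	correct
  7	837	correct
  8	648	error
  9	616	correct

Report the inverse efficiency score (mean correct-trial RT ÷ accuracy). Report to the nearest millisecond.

Correct trials (n=7): 545, 858, 770, 571, 893, 837, 616
Mean correct RT = 5090/7 = 727.1429 ms
Proportion correct = 7/9
IES = 727.1429 / (7/9) = 934.898 ms

935 ms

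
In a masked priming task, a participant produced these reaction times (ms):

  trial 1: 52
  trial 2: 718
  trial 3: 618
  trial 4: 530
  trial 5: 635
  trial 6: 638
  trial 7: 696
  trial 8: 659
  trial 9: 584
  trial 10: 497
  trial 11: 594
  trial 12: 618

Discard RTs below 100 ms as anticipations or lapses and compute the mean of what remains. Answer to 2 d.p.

Excluded: 52
Retained (n=11): Σ = 6787
Mean = 6787/11 = 617.0000

617.00 ms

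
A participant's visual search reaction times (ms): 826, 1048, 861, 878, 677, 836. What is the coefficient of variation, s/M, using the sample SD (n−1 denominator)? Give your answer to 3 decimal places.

n = 6, Σ = 5126, M = 854.3333
Σ(x−M)² = 70697.333; s = √(70697.333/5) = 118.9095
CV = 118.9095 / 854.3333 = 0.13918

0.139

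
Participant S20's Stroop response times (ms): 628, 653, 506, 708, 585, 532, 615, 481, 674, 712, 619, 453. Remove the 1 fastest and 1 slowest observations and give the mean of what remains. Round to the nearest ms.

600 ms

Sorted: 453, 481, 506, 532, 585, 615, 619, 628, 653, 674, 708, 712
Drop lowest 1 (453) and highest 1 (712)
Remaining (n=10): Σ = 6001, mean = 6001/10 = 600.100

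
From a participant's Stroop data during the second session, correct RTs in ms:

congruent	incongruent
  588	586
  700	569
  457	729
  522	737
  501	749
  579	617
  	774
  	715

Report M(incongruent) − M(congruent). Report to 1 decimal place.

M(congruent) = 3347/6 = 557.833
M(incongruent) = 5476/8 = 684.500
Difference = 684.500 − 557.833 = 126.667 ms

126.7 ms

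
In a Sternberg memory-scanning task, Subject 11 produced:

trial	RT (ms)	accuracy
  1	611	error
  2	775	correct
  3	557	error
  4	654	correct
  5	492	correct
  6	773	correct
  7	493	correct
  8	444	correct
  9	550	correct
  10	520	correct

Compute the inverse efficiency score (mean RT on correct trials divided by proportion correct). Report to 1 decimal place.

Correct trials (n=8): 775, 654, 492, 773, 493, 444, 550, 520
Mean correct RT = 4701/8 = 587.6250 ms
Proportion correct = 8/10
IES = 587.6250 / (8/10) = 734.531 ms

734.5 ms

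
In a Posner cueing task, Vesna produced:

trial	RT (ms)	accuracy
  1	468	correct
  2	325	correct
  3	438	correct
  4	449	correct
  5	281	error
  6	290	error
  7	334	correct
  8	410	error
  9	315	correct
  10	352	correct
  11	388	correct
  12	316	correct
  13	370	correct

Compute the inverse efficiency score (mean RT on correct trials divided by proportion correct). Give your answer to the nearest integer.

488 ms

Correct trials (n=10): 468, 325, 438, 449, 334, 315, 352, 388, 316, 370
Mean correct RT = 3755/10 = 375.5000 ms
Proportion correct = 10/13
IES = 375.5000 / (10/13) = 488.150 ms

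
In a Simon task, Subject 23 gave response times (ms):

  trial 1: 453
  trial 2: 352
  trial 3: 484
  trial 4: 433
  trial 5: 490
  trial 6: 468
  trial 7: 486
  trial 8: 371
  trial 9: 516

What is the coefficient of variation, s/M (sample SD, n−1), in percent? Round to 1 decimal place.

12.4%

n = 9, Σ = 4053, M = 450.3333
Σ(x−M)² = 24874.000; s = √(24874.000/8) = 55.7606
CV = 55.7606 / 450.3333 = 0.12382 = 12.382%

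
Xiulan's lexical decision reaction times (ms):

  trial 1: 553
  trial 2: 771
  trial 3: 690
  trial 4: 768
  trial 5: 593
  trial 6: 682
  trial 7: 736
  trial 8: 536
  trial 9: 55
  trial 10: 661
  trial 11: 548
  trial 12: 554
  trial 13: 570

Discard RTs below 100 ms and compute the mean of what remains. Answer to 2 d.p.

638.50 ms

Excluded: 55
Retained (n=12): Σ = 7662
Mean = 7662/12 = 638.5000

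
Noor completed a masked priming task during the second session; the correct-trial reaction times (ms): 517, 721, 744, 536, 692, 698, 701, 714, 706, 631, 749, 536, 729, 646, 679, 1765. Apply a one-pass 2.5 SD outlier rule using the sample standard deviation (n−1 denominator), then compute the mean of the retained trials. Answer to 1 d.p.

n = 16, ΣRT = 11764, M = 735.250
Σ(x−M)² = 1215663.00; s = √(1215663.00/15) = 284.683
Cutoffs: 735.250 ± 2.5·284.683 → [23.5, 1447.0]
Outside: 1765 → excluded.
Retained (n=15): Σ = 9999, mean = 9999/15 = 666.600

666.6 ms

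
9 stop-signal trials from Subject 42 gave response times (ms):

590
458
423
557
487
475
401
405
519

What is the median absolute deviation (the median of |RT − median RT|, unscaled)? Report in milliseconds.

52 ms

Sorted: 401, 405, 423, 458, 475, 487, 519, 557, 590 → median = 475
|x − 475|: 115, 17, 52, 82, 12, 0, 74, 70, 44
Sorted deviations: 0, 12, 17, 44, 52, 70, 74, 82, 115 → MAD = 52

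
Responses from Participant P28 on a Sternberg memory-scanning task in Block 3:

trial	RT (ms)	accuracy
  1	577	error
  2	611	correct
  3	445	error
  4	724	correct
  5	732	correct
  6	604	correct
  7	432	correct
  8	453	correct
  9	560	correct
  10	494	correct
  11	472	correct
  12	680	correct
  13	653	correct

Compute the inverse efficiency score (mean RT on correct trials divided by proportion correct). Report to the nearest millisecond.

689 ms

Correct trials (n=11): 611, 724, 732, 604, 432, 453, 560, 494, 472, 680, 653
Mean correct RT = 6415/11 = 583.1818 ms
Proportion correct = 11/13
IES = 583.1818 / (11/13) = 689.215 ms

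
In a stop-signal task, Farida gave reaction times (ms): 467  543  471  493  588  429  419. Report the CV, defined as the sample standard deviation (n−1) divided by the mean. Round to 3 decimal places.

0.124

n = 7, Σ = 3410, M = 487.1429
Σ(x−M)² = 22016.857; s = √(22016.857/6) = 60.5762
CV = 60.5762 / 487.1429 = 0.12435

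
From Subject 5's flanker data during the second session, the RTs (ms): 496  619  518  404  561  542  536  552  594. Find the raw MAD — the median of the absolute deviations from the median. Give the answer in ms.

24 ms

Sorted: 404, 496, 518, 536, 542, 552, 561, 594, 619 → median = 542
|x − 542|: 46, 77, 24, 138, 19, 0, 6, 10, 52
Sorted deviations: 0, 6, 10, 19, 24, 46, 52, 77, 138 → MAD = 24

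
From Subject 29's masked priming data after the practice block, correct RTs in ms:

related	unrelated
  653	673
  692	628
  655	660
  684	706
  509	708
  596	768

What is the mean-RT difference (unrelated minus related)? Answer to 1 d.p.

M(related) = 3789/6 = 631.500
M(unrelated) = 4143/6 = 690.500
Difference = 690.500 − 631.500 = 59.000 ms

59.0 ms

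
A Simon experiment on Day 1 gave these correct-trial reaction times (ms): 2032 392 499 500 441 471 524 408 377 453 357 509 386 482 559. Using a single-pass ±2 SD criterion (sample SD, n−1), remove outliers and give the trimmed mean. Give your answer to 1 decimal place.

n = 15, ΣRT = 8390, M = 559.333
Σ(x−M)² = 2373913.33; s = √(2373913.33/14) = 411.783
Cutoffs: 559.333 ± 2·411.783 → [-264.2, 1382.9]
Outside: 2032 → excluded.
Retained (n=14): Σ = 6358, mean = 6358/14 = 454.143

454.1 ms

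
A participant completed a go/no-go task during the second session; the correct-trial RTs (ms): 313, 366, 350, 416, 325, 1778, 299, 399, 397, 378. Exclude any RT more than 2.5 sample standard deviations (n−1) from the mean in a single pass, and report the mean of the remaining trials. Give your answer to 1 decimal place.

n = 10, ΣRT = 5021, M = 502.100
Σ(x−M)² = 1822440.90; s = √(1822440.90/9) = 449.993
Cutoffs: 502.100 ± 2.5·449.993 → [-622.9, 1627.1]
Outside: 1778 → excluded.
Retained (n=9): Σ = 3243, mean = 3243/9 = 360.333

360.3 ms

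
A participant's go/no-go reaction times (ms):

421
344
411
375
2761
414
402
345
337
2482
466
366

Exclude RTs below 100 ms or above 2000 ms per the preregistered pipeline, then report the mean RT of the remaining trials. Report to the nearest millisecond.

Excluded: 2482, 2761
Retained (n=10): Σ = 3881
Mean = 3881/10 = 388.1000

388 ms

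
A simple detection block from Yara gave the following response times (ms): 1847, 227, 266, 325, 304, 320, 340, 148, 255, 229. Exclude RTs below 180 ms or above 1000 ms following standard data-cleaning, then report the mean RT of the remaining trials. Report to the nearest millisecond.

283 ms

Excluded: 148, 1847
Retained (n=8): Σ = 2266
Mean = 2266/8 = 283.2500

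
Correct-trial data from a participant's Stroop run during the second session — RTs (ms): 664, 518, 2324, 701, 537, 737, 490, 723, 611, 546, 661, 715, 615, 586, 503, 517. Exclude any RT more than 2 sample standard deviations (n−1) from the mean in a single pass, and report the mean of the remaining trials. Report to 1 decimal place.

608.3 ms

n = 16, ΣRT = 11448, M = 715.500
Σ(x−M)² = 2866422.00; s = √(2866422.00/15) = 437.144
Cutoffs: 715.500 ± 2·437.144 → [-158.8, 1589.8]
Outside: 2324 → excluded.
Retained (n=15): Σ = 9124, mean = 9124/15 = 608.267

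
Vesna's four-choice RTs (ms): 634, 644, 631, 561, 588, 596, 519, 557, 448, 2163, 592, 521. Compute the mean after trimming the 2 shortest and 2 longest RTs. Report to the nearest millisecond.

Sorted: 448, 519, 521, 557, 561, 588, 592, 596, 631, 634, 644, 2163
Drop lowest 2 (448, 519) and highest 2 (644, 2163)
Remaining (n=8): Σ = 4680, mean = 4680/8 = 585.000

585 ms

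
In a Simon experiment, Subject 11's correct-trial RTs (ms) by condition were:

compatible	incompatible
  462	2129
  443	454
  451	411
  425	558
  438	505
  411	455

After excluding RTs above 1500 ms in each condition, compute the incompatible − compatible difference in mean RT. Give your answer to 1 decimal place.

incompatible: exclude 2129
M(compatible) = 2630/6 = 438.333
M(incompatible) = 2383/5 = 476.600
Difference = 476.600 − 438.333 = 38.267 ms

38.3 ms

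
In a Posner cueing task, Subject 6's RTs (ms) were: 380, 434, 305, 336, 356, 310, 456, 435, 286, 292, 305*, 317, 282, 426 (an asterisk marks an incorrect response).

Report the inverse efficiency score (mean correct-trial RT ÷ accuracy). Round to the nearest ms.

382 ms

Correct trials (n=13): 380, 434, 305, 336, 356, 310, 456, 435, 286, 292, 317, 282, 426
Mean correct RT = 4615/13 = 355.0000 ms
Proportion correct = 13/14
IES = 355.0000 / (13/14) = 382.308 ms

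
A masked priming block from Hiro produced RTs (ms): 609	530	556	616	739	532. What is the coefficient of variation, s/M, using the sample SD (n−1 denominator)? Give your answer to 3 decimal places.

n = 6, Σ = 3582, M = 597.0000
Σ(x−M)² = 31064.000; s = √(31064.000/5) = 78.8213
CV = 78.8213 / 597.0000 = 0.13203

0.132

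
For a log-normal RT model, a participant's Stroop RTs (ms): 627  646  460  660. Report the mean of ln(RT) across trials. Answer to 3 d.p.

ln(RT): 6.4409, 6.4708, 6.1312, 6.4922
Σ ln(RT) = 25.5352
Mean = 25.5352/4 = 6.38380

6.384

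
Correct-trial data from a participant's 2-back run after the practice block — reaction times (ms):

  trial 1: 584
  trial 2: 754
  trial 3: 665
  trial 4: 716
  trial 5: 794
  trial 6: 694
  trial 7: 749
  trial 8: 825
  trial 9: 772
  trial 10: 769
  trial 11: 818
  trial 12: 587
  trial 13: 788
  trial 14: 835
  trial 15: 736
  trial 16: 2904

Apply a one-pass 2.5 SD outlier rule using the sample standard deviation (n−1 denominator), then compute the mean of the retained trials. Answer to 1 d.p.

739.1 ms

n = 16, ΣRT = 13990, M = 874.375
Σ(x−M)² = 4479763.75; s = √(4479763.75/15) = 546.490
Cutoffs: 874.375 ± 2.5·546.490 → [-491.8, 2240.6]
Outside: 2904 → excluded.
Retained (n=15): Σ = 11086, mean = 11086/15 = 739.067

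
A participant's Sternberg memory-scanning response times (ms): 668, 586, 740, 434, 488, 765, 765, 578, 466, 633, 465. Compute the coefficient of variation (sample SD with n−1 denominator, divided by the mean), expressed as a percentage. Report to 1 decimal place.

20.9%

n = 11, Σ = 6588, M = 598.9091
Σ(x−M)² = 156710.909; s = √(156710.909/10) = 125.1842
CV = 125.1842 / 598.9091 = 0.20902 = 20.902%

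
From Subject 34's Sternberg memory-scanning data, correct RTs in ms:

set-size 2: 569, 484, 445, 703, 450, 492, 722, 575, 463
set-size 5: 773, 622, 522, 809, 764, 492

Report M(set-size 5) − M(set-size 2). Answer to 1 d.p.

M(set-size 2) = 4903/9 = 544.778
M(set-size 5) = 3982/6 = 663.667
Difference = 663.667 − 544.778 = 118.889 ms

118.9 ms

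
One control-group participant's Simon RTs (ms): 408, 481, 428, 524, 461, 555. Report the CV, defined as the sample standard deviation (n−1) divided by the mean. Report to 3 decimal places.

n = 6, Σ = 2857, M = 476.1667
Σ(x−M)² = 15722.833; s = √(15722.833/5) = 56.0764
CV = 56.0764 / 476.1667 = 0.11777

0.118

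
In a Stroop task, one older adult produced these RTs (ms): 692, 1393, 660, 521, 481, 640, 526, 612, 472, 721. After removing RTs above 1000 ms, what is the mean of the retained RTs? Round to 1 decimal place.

Excluded: 1393
Retained (n=9): Σ = 5325
Mean = 5325/9 = 591.6667

591.7 ms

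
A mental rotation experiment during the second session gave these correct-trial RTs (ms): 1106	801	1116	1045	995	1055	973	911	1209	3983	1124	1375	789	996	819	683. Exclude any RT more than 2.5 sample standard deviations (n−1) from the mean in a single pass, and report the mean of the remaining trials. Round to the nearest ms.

1000 ms

n = 16, ΣRT = 18980, M = 1186.250
Σ(x−M)² = 8798751.00; s = √(8798751.00/15) = 765.887
Cutoffs: 1186.250 ± 2.5·765.887 → [-728.5, 3101.0]
Outside: 3983 → excluded.
Retained (n=15): Σ = 14997, mean = 14997/15 = 999.800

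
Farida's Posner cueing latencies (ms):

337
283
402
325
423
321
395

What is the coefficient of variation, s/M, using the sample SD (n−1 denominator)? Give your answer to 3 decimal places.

0.145

n = 7, Σ = 2486, M = 355.1429
Σ(x−M)² = 15996.857; s = √(15996.857/6) = 51.6347
CV = 51.6347 / 355.1429 = 0.14539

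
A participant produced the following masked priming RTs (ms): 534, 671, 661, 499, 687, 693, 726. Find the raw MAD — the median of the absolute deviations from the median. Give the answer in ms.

Sorted: 499, 534, 661, 671, 687, 693, 726 → median = 671
|x − 671|: 137, 0, 10, 172, 16, 22, 55
Sorted deviations: 0, 10, 16, 22, 55, 137, 172 → MAD = 22

22 ms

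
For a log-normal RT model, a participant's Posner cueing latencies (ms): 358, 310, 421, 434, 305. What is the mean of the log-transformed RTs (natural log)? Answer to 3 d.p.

5.891

ln(RT): 5.8805, 5.7366, 6.0426, 6.0730, 5.7203
Σ ln(RT) = 29.4531
Mean = 29.4531/5 = 5.89062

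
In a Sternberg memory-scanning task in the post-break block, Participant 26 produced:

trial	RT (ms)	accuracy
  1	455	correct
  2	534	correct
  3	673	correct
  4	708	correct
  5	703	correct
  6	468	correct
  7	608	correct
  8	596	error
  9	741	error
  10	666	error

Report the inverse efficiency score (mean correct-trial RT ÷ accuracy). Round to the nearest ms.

Correct trials (n=7): 455, 534, 673, 708, 703, 468, 608
Mean correct RT = 4149/7 = 592.7143 ms
Proportion correct = 7/10
IES = 592.7143 / (7/10) = 846.735 ms

847 ms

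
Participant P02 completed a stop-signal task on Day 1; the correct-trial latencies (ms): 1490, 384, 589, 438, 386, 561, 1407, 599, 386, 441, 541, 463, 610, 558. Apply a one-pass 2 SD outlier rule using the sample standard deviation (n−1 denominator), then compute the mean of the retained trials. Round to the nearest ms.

n = 14, ΣRT = 8853, M = 632.357
Σ(x−M)² = 1644221.21; s = √(1644221.21/13) = 355.638
Cutoffs: 632.357 ± 2·355.638 → [-78.9, 1343.6]
Outside: 1407, 1490 → excluded.
Retained (n=12): Σ = 5956, mean = 5956/12 = 496.333

496 ms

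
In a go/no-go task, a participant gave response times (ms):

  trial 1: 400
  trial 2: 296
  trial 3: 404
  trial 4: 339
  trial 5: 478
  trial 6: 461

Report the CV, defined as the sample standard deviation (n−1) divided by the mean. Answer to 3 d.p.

n = 6, Σ = 2378, M = 396.3333
Σ(x−M)² = 24277.333; s = √(24277.333/5) = 69.6812
CV = 69.6812 / 396.3333 = 0.17581

0.176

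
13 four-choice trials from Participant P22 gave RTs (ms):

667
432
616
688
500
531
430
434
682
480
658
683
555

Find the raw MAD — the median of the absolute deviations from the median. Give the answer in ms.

Sorted: 430, 432, 434, 480, 500, 531, 555, 616, 658, 667, 682, 683, 688 → median = 555
|x − 555|: 112, 123, 61, 133, 55, 24, 125, 121, 127, 75, 103, 128, 0
Sorted deviations: 0, 24, 55, 61, 75, 103, 112, 121, 123, 125, 127, 128, 133 → MAD = 112

112 ms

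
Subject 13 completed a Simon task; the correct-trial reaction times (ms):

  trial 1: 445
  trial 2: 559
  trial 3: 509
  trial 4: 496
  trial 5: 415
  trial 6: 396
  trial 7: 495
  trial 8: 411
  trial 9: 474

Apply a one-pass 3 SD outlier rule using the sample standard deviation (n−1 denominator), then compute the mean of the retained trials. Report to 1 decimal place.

n = 9, ΣRT = 4200, M = 466.667
Σ(x−M)² = 23266.00; s = √(23266.00/8) = 53.928
Cutoffs: 466.667 ± 3·53.928 → [304.9, 628.5]
No RTs fall outside the cutoffs; all 9 retained. Mean = 4200/9 = 466.667

466.7 ms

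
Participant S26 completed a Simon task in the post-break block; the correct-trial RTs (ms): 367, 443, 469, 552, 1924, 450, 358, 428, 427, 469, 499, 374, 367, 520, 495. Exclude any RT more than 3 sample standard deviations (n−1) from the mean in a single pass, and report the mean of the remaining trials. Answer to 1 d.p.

444.1 ms

n = 15, ΣRT = 8142, M = 542.800
Σ(x−M)² = 2093030.40; s = √(2093030.40/14) = 386.655
Cutoffs: 542.800 ± 3·386.655 → [-617.2, 1702.8]
Outside: 1924 → excluded.
Retained (n=14): Σ = 6218, mean = 6218/14 = 444.143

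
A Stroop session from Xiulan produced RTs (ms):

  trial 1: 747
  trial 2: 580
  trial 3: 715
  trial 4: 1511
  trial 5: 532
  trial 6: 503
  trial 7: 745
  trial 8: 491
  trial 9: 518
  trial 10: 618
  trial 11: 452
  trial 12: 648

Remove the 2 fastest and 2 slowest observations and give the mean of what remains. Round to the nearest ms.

607 ms

Sorted: 452, 491, 503, 518, 532, 580, 618, 648, 715, 745, 747, 1511
Drop lowest 2 (452, 491) and highest 2 (747, 1511)
Remaining (n=8): Σ = 4859, mean = 4859/8 = 607.375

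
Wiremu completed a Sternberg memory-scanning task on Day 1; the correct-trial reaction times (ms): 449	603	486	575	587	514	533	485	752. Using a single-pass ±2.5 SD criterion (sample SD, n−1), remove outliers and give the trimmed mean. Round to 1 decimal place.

553.8 ms

n = 9, ΣRT = 4984, M = 553.778
Σ(x−M)² = 65585.56; s = √(65585.56/8) = 90.544
Cutoffs: 553.778 ± 2.5·90.544 → [327.4, 780.1]
No RTs fall outside the cutoffs; all 9 retained. Mean = 4984/9 = 553.778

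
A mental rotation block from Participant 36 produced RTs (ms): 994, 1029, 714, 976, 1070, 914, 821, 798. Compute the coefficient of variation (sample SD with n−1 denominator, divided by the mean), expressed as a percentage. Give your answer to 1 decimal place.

13.7%

n = 8, Σ = 7316, M = 914.5000
Σ(x−M)² = 109908.000; s = √(109908.000/7) = 125.3042
CV = 125.3042 / 914.5000 = 0.13702 = 13.702%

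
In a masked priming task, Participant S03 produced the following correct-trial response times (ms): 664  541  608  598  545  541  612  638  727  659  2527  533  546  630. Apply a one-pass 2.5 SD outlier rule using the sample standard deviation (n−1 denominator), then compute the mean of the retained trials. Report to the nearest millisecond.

603 ms

n = 14, ΣRT = 10369, M = 740.643
Σ(x−M)² = 3480057.21; s = √(3480057.21/13) = 517.394
Cutoffs: 740.643 ± 2.5·517.394 → [-552.8, 2034.1]
Outside: 2527 → excluded.
Retained (n=13): Σ = 7842, mean = 7842/13 = 603.231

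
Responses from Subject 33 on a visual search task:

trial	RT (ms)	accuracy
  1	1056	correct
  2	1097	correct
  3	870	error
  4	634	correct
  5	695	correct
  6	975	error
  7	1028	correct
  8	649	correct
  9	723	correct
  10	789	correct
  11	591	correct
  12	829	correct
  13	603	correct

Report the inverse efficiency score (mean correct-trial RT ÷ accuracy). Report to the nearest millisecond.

Correct trials (n=11): 1056, 1097, 634, 695, 1028, 649, 723, 789, 591, 829, 603
Mean correct RT = 8694/11 = 790.3636 ms
Proportion correct = 11/13
IES = 790.3636 / (11/13) = 934.066 ms

934 ms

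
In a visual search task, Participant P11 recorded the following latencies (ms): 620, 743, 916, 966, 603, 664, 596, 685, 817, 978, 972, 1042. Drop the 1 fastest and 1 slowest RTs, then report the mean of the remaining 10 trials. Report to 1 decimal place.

796.4 ms

Sorted: 596, 603, 620, 664, 685, 743, 817, 916, 966, 972, 978, 1042
Drop lowest 1 (596) and highest 1 (1042)
Remaining (n=10): Σ = 7964, mean = 7964/10 = 796.400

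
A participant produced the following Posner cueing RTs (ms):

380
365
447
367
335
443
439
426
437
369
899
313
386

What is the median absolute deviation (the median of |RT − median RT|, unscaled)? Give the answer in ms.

51 ms

Sorted: 313, 335, 365, 367, 369, 380, 386, 426, 437, 439, 443, 447, 899 → median = 386
|x − 386|: 6, 21, 61, 19, 51, 57, 53, 40, 51, 17, 513, 73, 0
Sorted deviations: 0, 6, 17, 19, 21, 40, 51, 51, 53, 57, 61, 73, 513 → MAD = 51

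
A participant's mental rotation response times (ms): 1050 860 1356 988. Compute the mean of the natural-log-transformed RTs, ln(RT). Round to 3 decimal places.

ln(RT): 6.9565, 6.7569, 7.2123, 6.8957
Σ ln(RT) = 27.8215
Mean = 27.8215/4 = 6.95536

6.955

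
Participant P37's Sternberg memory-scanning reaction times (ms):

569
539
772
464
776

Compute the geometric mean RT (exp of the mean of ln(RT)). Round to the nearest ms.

ln(RT): 6.3439, 6.2897, 6.6490, 6.1399, 6.6542
Mean ln(RT) = 32.0766/5 = 6.41532
Geometric mean = exp(6.41532) = 611.14 ms

611 ms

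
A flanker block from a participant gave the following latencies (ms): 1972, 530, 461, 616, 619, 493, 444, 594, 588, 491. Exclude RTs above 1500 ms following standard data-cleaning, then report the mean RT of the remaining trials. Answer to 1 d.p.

537.3 ms

Excluded: 1972
Retained (n=9): Σ = 4836
Mean = 4836/9 = 537.3333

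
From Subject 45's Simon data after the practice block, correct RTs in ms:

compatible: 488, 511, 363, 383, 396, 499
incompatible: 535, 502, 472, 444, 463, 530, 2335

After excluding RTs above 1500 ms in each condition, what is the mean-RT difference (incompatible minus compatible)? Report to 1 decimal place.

51.0 ms

incompatible: exclude 2335
M(compatible) = 2640/6 = 440.000
M(incompatible) = 2946/6 = 491.000
Difference = 491.000 − 440.000 = 51.000 ms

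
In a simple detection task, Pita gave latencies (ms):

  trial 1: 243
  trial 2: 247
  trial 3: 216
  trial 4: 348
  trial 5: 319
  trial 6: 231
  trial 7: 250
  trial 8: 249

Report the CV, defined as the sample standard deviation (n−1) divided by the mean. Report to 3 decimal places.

0.174

n = 8, Σ = 2103, M = 262.8750
Σ(x−M)² = 14614.875; s = √(14614.875/7) = 45.6929
CV = 45.6929 / 262.8750 = 0.17382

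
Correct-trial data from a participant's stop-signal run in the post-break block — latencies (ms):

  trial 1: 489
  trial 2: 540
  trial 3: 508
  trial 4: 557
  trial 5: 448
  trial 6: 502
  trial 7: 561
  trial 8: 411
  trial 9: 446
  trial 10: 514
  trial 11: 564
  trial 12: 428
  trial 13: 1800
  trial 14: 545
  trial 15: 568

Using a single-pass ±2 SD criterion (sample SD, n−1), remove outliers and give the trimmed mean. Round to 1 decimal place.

505.8 ms

n = 15, ΣRT = 8881, M = 592.067
Σ(x−M)² = 1601280.93; s = √(1601280.93/14) = 338.197
Cutoffs: 592.067 ± 2·338.197 → [-84.3, 1268.5]
Outside: 1800 → excluded.
Retained (n=14): Σ = 7081, mean = 7081/14 = 505.786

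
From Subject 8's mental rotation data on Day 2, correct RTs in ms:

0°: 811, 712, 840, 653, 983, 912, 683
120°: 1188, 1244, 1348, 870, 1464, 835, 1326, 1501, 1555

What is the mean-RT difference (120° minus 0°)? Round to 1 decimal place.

459.9 ms

M(0°) = 5594/7 = 799.143
M(120°) = 11331/9 = 1259.000
Difference = 1259.000 − 799.143 = 459.857 ms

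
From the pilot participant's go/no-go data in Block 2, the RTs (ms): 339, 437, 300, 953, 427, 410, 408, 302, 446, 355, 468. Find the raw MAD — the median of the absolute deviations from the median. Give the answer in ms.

55 ms

Sorted: 300, 302, 339, 355, 408, 410, 427, 437, 446, 468, 953 → median = 410
|x − 410|: 71, 27, 110, 543, 17, 0, 2, 108, 36, 55, 58
Sorted deviations: 0, 2, 17, 27, 36, 55, 58, 71, 108, 110, 543 → MAD = 55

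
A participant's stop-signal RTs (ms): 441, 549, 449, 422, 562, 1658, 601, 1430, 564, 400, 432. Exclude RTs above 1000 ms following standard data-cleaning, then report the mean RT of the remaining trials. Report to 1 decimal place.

491.1 ms

Excluded: 1430, 1658
Retained (n=9): Σ = 4420
Mean = 4420/9 = 491.1111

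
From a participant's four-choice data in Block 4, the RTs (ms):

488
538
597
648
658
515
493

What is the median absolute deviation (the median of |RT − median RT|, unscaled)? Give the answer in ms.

Sorted: 488, 493, 515, 538, 597, 648, 658 → median = 538
|x − 538|: 50, 0, 59, 110, 120, 23, 45
Sorted deviations: 0, 23, 45, 50, 59, 110, 120 → MAD = 50

50 ms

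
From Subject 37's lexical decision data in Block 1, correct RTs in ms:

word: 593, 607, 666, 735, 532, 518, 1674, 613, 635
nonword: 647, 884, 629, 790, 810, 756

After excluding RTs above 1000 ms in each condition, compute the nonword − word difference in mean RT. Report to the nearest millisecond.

word: exclude 1674
M(word) = 4899/8 = 612.375
M(nonword) = 4516/6 = 752.667
Difference = 752.667 − 612.375 = 140.292 ms

140 ms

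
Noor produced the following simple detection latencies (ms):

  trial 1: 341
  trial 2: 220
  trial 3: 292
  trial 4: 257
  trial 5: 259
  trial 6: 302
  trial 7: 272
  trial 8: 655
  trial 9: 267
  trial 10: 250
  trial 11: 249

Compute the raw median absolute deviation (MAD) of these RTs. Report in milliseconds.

18 ms

Sorted: 220, 249, 250, 257, 259, 267, 272, 292, 302, 341, 655 → median = 267
|x − 267|: 74, 47, 25, 10, 8, 35, 5, 388, 0, 17, 18
Sorted deviations: 0, 5, 8, 10, 17, 18, 25, 35, 47, 74, 388 → MAD = 18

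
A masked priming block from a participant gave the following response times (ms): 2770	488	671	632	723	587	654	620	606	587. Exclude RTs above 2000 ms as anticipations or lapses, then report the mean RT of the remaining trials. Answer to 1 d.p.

618.7 ms

Excluded: 2770
Retained (n=9): Σ = 5568
Mean = 5568/9 = 618.6667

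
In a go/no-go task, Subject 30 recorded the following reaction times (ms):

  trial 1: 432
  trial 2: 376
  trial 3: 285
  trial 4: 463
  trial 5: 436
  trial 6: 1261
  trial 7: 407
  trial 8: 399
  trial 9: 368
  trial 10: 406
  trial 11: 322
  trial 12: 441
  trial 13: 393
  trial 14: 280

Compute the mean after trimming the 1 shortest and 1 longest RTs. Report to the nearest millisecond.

394 ms

Sorted: 280, 285, 322, 368, 376, 393, 399, 406, 407, 432, 436, 441, 463, 1261
Drop lowest 1 (280) and highest 1 (1261)
Remaining (n=12): Σ = 4728, mean = 4728/12 = 394.000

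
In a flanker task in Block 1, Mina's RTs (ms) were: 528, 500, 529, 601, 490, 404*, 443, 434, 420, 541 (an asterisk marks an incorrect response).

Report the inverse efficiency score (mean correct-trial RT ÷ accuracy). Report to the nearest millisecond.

554 ms

Correct trials (n=9): 528, 500, 529, 601, 490, 443, 434, 420, 541
Mean correct RT = 4486/9 = 498.4444 ms
Proportion correct = 9/10
IES = 498.4444 / (9/10) = 553.827 ms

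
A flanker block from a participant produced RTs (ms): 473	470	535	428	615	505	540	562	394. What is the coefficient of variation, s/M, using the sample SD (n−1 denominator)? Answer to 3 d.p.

n = 9, Σ = 4522, M = 502.4444
Σ(x−M)² = 37914.222; s = √(37914.222/8) = 68.8424
CV = 68.8424 / 502.4444 = 0.13701

0.137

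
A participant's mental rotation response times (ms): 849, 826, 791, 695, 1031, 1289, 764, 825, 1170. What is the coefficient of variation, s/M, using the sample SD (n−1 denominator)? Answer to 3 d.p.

n = 9, Σ = 8240, M = 915.5556
Σ(x−M)² = 325308.222; s = √(325308.222/8) = 201.6520
CV = 201.6520 / 915.5556 = 0.22025

0.220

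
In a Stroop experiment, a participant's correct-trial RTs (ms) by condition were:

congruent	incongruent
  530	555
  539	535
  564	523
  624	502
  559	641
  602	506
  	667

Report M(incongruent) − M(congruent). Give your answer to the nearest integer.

-8 ms

M(congruent) = 3418/6 = 569.667
M(incongruent) = 3929/7 = 561.286
Difference = 561.286 − 569.667 = -8.381 ms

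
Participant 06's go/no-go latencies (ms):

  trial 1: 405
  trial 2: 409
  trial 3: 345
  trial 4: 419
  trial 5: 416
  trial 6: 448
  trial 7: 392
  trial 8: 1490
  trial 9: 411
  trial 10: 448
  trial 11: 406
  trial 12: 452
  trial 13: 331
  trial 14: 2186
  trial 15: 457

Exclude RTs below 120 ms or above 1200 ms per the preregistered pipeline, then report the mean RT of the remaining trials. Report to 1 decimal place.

410.7 ms

Excluded: 1490, 2186
Retained (n=13): Σ = 5339
Mean = 5339/13 = 410.6923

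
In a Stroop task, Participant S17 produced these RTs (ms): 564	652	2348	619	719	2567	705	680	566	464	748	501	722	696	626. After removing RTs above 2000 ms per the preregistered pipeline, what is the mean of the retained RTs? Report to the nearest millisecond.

Excluded: 2348, 2567
Retained (n=13): Σ = 8262
Mean = 8262/13 = 635.5385

636 ms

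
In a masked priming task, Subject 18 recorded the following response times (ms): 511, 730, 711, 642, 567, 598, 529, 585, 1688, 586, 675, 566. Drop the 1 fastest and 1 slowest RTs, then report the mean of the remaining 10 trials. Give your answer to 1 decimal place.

Sorted: 511, 529, 566, 567, 585, 586, 598, 642, 675, 711, 730, 1688
Drop lowest 1 (511) and highest 1 (1688)
Remaining (n=10): Σ = 6189, mean = 6189/10 = 618.900

618.9 ms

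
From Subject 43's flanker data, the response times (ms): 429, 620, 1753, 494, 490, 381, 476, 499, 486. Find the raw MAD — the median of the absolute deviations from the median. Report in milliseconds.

14 ms

Sorted: 381, 429, 476, 486, 490, 494, 499, 620, 1753 → median = 490
|x − 490|: 61, 130, 1263, 4, 0, 109, 14, 9, 4
Sorted deviations: 0, 4, 4, 9, 14, 61, 109, 130, 1263 → MAD = 14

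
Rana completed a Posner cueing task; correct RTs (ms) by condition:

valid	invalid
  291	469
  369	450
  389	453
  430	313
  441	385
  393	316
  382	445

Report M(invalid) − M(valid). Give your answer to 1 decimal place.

M(valid) = 2695/7 = 385.000
M(invalid) = 2831/7 = 404.429
Difference = 404.429 − 385.000 = 19.429 ms

19.4 ms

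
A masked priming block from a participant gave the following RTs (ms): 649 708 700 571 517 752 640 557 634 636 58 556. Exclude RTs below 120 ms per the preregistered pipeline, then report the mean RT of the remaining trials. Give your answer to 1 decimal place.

629.1 ms

Excluded: 58
Retained (n=11): Σ = 6920
Mean = 6920/11 = 629.0909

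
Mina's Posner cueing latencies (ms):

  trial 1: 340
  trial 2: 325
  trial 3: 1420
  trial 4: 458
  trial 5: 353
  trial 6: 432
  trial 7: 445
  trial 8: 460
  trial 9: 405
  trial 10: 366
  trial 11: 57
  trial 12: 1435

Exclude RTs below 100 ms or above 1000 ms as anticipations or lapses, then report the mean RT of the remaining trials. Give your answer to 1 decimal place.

398.2 ms

Excluded: 57, 1420, 1435
Retained (n=9): Σ = 3584
Mean = 3584/9 = 398.2222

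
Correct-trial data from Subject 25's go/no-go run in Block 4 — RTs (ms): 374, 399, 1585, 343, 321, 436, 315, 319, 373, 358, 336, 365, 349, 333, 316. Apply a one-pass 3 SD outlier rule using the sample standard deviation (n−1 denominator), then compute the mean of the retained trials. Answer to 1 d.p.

352.6 ms

n = 15, ΣRT = 6522, M = 434.800
Σ(x−M)² = 1433268.40; s = √(1433268.40/14) = 319.963
Cutoffs: 434.800 ± 3·319.963 → [-525.1, 1394.7]
Outside: 1585 → excluded.
Retained (n=14): Σ = 4937, mean = 4937/14 = 352.643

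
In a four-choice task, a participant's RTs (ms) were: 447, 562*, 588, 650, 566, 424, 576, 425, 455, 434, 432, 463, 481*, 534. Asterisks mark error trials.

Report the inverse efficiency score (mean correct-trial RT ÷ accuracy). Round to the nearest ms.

Correct trials (n=12): 447, 588, 650, 566, 424, 576, 425, 455, 434, 432, 463, 534
Mean correct RT = 5994/12 = 499.5000 ms
Proportion correct = 12/14
IES = 499.5000 / (12/14) = 582.750 ms

583 ms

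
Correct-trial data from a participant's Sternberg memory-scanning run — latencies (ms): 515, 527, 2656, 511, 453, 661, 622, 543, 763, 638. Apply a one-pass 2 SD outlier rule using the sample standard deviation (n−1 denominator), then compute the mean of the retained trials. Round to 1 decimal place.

581.4 ms

n = 10, ΣRT = 7889, M = 788.900
Σ(x−M)² = 3947854.90; s = √(3947854.90/9) = 662.307
Cutoffs: 788.900 ± 2·662.307 → [-535.7, 2113.5]
Outside: 2656 → excluded.
Retained (n=9): Σ = 5233, mean = 5233/9 = 581.444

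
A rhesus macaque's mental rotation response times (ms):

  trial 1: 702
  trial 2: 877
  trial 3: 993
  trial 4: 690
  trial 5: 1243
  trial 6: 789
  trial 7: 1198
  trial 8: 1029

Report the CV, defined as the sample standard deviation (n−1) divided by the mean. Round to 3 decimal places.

n = 8, Σ = 7521, M = 940.1250
Σ(x−M)² = 315016.875; s = √(315016.875/7) = 212.1377
CV = 212.1377 / 940.1250 = 0.22565

0.226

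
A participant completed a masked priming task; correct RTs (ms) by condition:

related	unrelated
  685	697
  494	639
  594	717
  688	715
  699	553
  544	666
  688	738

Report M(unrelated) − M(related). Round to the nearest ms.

M(related) = 4392/7 = 627.429
M(unrelated) = 4725/7 = 675.000
Difference = 675.000 − 627.429 = 47.571 ms

48 ms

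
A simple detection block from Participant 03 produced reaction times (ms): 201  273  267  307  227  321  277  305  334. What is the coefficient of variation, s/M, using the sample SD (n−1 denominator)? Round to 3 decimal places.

n = 9, Σ = 2512, M = 279.1111
Σ(x−M)² = 15220.889; s = √(15220.889/8) = 43.6189
CV = 43.6189 / 279.1111 = 0.15628

0.156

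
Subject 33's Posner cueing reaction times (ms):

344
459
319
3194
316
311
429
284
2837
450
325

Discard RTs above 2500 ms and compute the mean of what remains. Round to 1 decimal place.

Excluded: 2837, 3194
Retained (n=9): Σ = 3237
Mean = 3237/9 = 359.6667

359.7 ms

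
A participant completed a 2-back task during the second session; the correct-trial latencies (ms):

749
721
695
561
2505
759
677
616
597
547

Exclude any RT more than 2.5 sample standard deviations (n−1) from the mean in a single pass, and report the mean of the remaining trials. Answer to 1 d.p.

n = 10, ΣRT = 8427, M = 842.700
Σ(x−M)² = 3121664.10; s = √(3121664.10/9) = 588.941
Cutoffs: 842.700 ± 2.5·588.941 → [-629.7, 2315.1]
Outside: 2505 → excluded.
Retained (n=9): Σ = 5922, mean = 5922/9 = 658.000

658.0 ms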